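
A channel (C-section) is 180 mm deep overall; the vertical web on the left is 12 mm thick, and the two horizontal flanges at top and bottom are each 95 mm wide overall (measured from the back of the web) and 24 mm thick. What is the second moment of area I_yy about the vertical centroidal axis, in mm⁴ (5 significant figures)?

I_yy ≈ 5.4732 × 10⁶ mm⁴

Split into non-overlapping primitives; take the origin at the lower-left of the bounding box.
Web: 12 × 180, A = 2 160 mm², x = 6 mm, Ī = 25 920 mm⁴.
Top flange (beyond web): 83 × 24, A = 1 992 mm², x = 53.5 mm, Ī = 1 143 574 mm⁴.
Bottom flange (beyond web): 83 × 24, A = 1 992 mm², x = 53.5 mm, Ī = 1 143 574 mm⁴.
Centroid: x̄ = ΣA·x / ΣA = 36.80078 mm.
Transfer each piece to the vertical centroidal axis using Ī + A·d² with d = x − 36.80078:
  web: d = -30.80078 mm → contributes +2 075 086 mm⁴
  top flange (beyond web): d = 16.69922 mm → contributes +1 699 071 mm⁴
  bottom flange (beyond web): d = 16.69922 mm → contributes +1 699 071 mm⁴
Total I = 5 473 228 mm⁴.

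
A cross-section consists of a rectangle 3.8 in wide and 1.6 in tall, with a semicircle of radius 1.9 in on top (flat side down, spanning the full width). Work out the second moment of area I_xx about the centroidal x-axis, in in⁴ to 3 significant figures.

I_xx ≈ 10.3 in⁴

Break the section into simple shapes (no overlaps), measuring from the bottom-left corner of the bounding box.
Rectangular body: 3.8 × 1.6, A = 6.08 in², y = 0.8 in, Ī = 1.2971 in⁴.
Semicircular cap: semicircle r = 1.9, A = 5.6706 in², y = 2.4064 in, Ī = 1.4304 in⁴.
Centroid: ȳ = ΣA·y / ΣA = 1.5752 in.
Transfer each piece to the centroidal x-axis using Ī + A·d² with d = y − 1.5752:
  rectangular body: d = -0.77521 in → contributes +4.9508 in⁴
  semicircular cap: d = 0.83118 in → contributes +5.3479 in⁴
Total I = 10.299 in⁴.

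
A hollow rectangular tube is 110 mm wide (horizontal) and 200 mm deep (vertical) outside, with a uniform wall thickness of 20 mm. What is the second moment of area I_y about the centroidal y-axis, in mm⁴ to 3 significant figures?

I_y ≈ 1.76 × 10⁷ mm⁴

Break the section into simple shapes (no overlaps), measuring from the bottom-left corner of the bounding box.
Outer rectangle: 110 × 200, A = 22 000 mm², x = 55 mm, Ī = 22 183 333 mm⁴.
Inner void (subtracted): 70 × 160, A = 11 200 mm², x = 55 mm, Ī = 4 573 333 mm⁴.
By symmetry the centroid is at mid-width, x̄ = 55 mm.
All pieces are centred on the centroidal y-axis, so I = ΣĪ (holes subtracted) = 17 610 000 mm⁴.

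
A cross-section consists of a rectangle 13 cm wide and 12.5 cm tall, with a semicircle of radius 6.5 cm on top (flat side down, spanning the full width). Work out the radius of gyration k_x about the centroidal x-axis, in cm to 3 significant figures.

Break the section into simple shapes (no overlaps), measuring from the bottom-left corner of the bounding box.
Rectangular body: 13 × 12.5, A = 162.5 cm², y = 6.25 cm, Ī = 2115.9 cm⁴.
Semicircular cap: semicircle r = 6.5, A = 66.366 cm², y = 15.259 cm, Ī = 195.92 cm⁴.
Centroid: ȳ = ΣA·y / ΣA = 8.8623 cm.
Transfer each piece to the centroidal x-axis using Ī + A·d² with d = y − 8.8623:
  rectangular body: d = -2.6123 cm → contributes +3224.8 cm⁴
  semicircular cap: d = 6.3964 cm → contributes +2911.2 cm⁴
Total I = 6 136 cm⁴.
Radius of gyration: k = √(I/A) = √(6 136 / 228.87) = 5.1779 cm.

k_x ≈ 5.18 cm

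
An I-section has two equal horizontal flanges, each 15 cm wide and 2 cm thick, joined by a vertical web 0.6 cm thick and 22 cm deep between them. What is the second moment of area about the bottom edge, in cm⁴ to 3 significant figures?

Treat the section as a set of non-overlapping primitives; coordinates are from the bounding-box lower-left.
Bottom flange: 15 × 2, A = 30 cm², y = 1 cm, Ī = 10 cm⁴.
Web: 0.6 × 22, A = 13.2 cm², y = 13 cm, Ī = 532.4 cm⁴.
Top flange: 15 × 2, A = 30 cm², y = 25 cm, Ī = 10 cm⁴.
Transfer each piece to a horizontal axis along the bottom face using Ī + A·d² with d = y − 0:
  bottom flange: d = 1 cm → contributes +40 cm⁴
  web: d = 13 cm → contributes +2763.2 cm⁴
  top flange: d = 25 cm → contributes +18 760 cm⁴
Total I = 21 563 cm⁴.

I_base ≈ 2.16 × 10⁴ cm⁴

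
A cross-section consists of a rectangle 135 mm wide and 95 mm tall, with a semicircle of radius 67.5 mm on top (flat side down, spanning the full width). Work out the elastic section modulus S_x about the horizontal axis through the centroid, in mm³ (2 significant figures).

Treat the section as a set of non-overlapping primitives; coordinates are from the bounding-box lower-left.
Rectangular body: 135 × 95, A = 12 825 mm², y = 47.5 mm, Ī = 9 645 469 mm⁴.
Semicircular cap: semicircle r = 67.5, A = 7 157 mm², y = 123.6 mm, Ī = 2 278 490 mm⁴.
Centroid: ȳ = ΣA·y / ΣA = 74.77 mm.
Transfer each piece to the horizontal axis through the centroid using Ī + A·d² with d = y − 74.77:
  rectangular body: d = -27.27 mm → contributes +19 185 562 mm⁴
  semicircular cap: d = 48.87 mm → contributes +19 374 021 mm⁴
Total I = 38 559 583 mm⁴.
Extreme fibre distance c = 87.73 mm; S = I/c = 439 545 mm³.

S_x ≈ 4.4 × 10⁵ mm³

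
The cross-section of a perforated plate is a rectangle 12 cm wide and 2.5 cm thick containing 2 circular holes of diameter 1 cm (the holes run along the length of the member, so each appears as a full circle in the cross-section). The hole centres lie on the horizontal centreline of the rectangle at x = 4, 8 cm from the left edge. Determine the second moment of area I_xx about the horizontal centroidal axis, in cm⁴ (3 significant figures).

I_xx ≈ 15.5 cm⁴

Break the section into simple shapes (no overlaps), measuring from the bottom-left corner of the bounding box.
Plate: 12 × 2.5, A = 30 cm², y = 1.25 cm, Ī = 15.625 cm⁴.
Hole 1 (subtracted): ⌀1, A = 0.7854 cm², y = 1.25 cm, Ī = 0.049087 cm⁴.
Hole 2 (subtracted): ⌀1, A = 0.7854 cm², y = 1.25 cm, Ī = 0.049087 cm⁴.
By symmetry the centroid is at mid-height, ȳ = 1.25 cm.
All pieces are centred on the horizontal centroidal axis, so I = ΣĪ (holes subtracted) = 15.527 cm⁴.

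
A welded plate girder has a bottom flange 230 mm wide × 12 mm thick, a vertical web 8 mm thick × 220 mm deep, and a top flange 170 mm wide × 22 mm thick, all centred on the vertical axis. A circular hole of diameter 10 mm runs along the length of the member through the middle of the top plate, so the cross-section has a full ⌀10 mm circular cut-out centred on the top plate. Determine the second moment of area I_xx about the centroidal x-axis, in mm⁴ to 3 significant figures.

I_xx ≈ 9.62 × 10⁷ mm⁴

Break the section into simple shapes (no overlaps), measuring from the bottom-left corner of the bounding box.
Bottom plate: 230 × 12, A = 2 760 mm², y = 6 mm, Ī = 33 120 mm⁴.
Web plate: 8 × 220, A = 1 760 mm², y = 122 mm, Ī = 7 098 667 mm⁴.
Top plate: 170 × 22, A = 3 740 mm², y = 243 mm, Ī = 150 847 mm⁴.
Hole (subtracted): ⌀10, A = 78.54 mm², y = 243 mm, Ī = 490.87 mm⁴.
Centroid: ȳ = ΣA·y / ΣA = 137.02 mm.
Transfer each piece to the centroidal x-axis using Ī + A·d² with d = y − 137.02:
  bottom plate: d = -131.02 mm → contributes +47 411 161 mm⁴
  web plate: d = -15.019 mm → contributes +7 495 666 mm⁴
  top plate: d = 105.98 mm → contributes +42 158 488 mm⁴
  hole: d = 105.98 mm → contributes −882 649 mm⁴
Total I = 96 182 666 mm⁴.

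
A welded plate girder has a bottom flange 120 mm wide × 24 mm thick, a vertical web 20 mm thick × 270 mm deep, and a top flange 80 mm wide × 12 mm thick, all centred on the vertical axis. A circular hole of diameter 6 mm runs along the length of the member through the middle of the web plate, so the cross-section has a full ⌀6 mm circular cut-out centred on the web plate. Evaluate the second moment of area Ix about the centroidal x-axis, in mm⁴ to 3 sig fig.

Split into non-overlapping primitives; take the origin at the lower-left of the bounding box.
Bottom plate: 120 × 24, A = 2 880 mm², y = 12 mm, Ī = 138 240 mm⁴.
Web plate: 20 × 270, A = 5 400 mm², y = 159 mm, Ī = 32 805 000 mm⁴.
Top plate: 80 × 12, A = 960 mm², y = 300 mm, Ī = 11 520 mm⁴.
Hole (subtracted): ⌀6, A = 28.274 mm², y = 159 mm, Ī = 63.617 mm⁴.
Centroid: ȳ = ΣA·y / ΣA = 127.74 mm.
Transfer each piece to the centroidal x-axis using Ī + A·d² with d = y − 127.74:
  bottom plate: d = -115.74 mm → contributes +38 714 993 mm⁴
  web plate: d = 31.265 mm → contributes +38 083 332 mm⁴
  top plate: d = 172.26 mm → contributes +28 499 576 mm⁴
  hole: d = 31.265 mm → contributes −27 701 mm⁴
Total I = 105 270 200 mm⁴.

Ix ≈ 1.05 × 10⁸ mm⁴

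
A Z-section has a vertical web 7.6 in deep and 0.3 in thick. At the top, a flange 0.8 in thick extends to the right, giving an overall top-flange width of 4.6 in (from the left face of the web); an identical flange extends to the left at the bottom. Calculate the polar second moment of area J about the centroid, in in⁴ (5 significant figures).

J ≈ 137.89 in⁴

Break the section into simple shapes (no overlaps), measuring from the bottom-left corner of the bounding box.
Web: 0.3 × 7.6, A = 2.28 in², y = 3.8 in, Ī = 10.9744 in⁴.
Top flange (beyond web): 4.3 × 0.8, A = 3.44 in², y = 7.2 in, Ī = 0.1834667 in⁴.
Bottom flange (beyond web): 4.3 × 0.8, A = 3.44 in², y = 0.4 in, Ī = 0.1834667 in⁴.
Centroid: ȳ = ΣA·y / ΣA = 3.8 in.
Transfer each piece to the centroidal x-axis using Ī + A·d² with d = y − 3.8:
  web: d = 0 in → contributes +10.9744 in⁴
  top flange (beyond web): d = 3.4 in → contributes +39.94987 in⁴
  bottom flange (beyond web): d = -3.4 in → contributes +39.94987 in⁴
Total I = 90.87413 in⁴.
For the y-axis: x̄ = 4.45 in.
Repeating about the centroidal y-axis gives I_y = 47.01323 in⁴.
Polar second moment: J = I_x + I_y = 137.8874 in⁴.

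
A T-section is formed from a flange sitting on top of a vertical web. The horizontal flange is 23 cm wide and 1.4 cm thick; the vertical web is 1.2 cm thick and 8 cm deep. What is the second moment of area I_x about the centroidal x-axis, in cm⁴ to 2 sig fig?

I_x ≈ 220 cm⁴

Split into non-overlapping primitives; take the origin at the lower-left of the bounding box.
Flange: 23 × 1.4, A = 32.2 cm², y = 8.7 cm, Ī = 5.259 cm⁴.
Web: 1.2 × 8, A = 9.6 cm², y = 4 cm, Ī = 51.2 cm⁴.
Centroid: ȳ = ΣA·y / ΣA = 7.621 cm.
Transfer each piece to the centroidal x-axis using Ī + A·d² with d = y − 7.621:
  flange: d = 1.079 cm → contributes +42.78 cm⁴
  web: d = -3.621 cm → contributes +177 cm⁴
Total I = 219.8 cm⁴.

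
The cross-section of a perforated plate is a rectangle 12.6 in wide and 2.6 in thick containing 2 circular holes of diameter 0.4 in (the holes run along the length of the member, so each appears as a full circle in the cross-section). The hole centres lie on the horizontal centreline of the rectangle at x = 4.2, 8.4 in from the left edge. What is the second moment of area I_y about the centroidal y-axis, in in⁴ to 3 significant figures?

I_y ≈ 432 in⁴

Split into non-overlapping primitives; take the origin at the lower-left of the bounding box.
Plate: 12.6 × 2.6, A = 32.76 in², x = 6.3 in, Ī = 433.41 in⁴.
Hole 1 (subtracted): ⌀0.4, A = 0.12566 in², x = 4.2 in, Ī = 0.0012566 in⁴.
Hole 2 (subtracted): ⌀0.4, A = 0.12566 in², x = 8.4 in, Ī = 0.0012566 in⁴.
By symmetry the centroid is at mid-width, x̄ = 6.3 in.
Transfer each piece to the centroidal y-axis using Ī + A·d² with d = x − 6.3:
  plate: d = 0 in → contributes +433.41 in⁴
  hole 1: d = -2.1 in → contributes −0.55543 in⁴
  hole 2: d = 2.1 in → contributes −0.55543 in⁴
Total I = 432.3 in⁴.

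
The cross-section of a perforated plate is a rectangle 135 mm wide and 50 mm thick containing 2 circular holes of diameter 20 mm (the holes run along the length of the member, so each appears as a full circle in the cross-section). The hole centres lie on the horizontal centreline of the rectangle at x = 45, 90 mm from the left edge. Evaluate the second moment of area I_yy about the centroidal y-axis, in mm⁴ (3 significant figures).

Split into non-overlapping primitives; take the origin at the lower-left of the bounding box.
Plate: 135 × 50, A = 6 750 mm², x = 67.5 mm, Ī = 10 251 563 mm⁴.
Hole 1 (subtracted): ⌀20, A = 314.16 mm², x = 45 mm, Ī = 7 854 mm⁴.
Hole 2 (subtracted): ⌀20, A = 314.16 mm², x = 90 mm, Ī = 7 854 mm⁴.
By symmetry the centroid is at mid-width, x̄ = 67.5 mm.
Transfer each piece to the centroidal y-axis using Ī + A·d² with d = x − 67.5:
  plate: d = 0 mm → contributes +10 251 563 mm⁴
  hole 1: d = -22.5 mm → contributes −166 897 mm⁴
  hole 2: d = 22.5 mm → contributes −166 897 mm⁴
Total I = 9 917 768 mm⁴.

I_yy ≈ 9.92 × 10⁶ mm⁴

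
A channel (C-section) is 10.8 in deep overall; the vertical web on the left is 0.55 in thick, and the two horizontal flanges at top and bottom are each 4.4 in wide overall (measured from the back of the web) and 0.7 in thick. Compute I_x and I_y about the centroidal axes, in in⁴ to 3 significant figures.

I_x ≈ 195 in⁴, I_y ≈ 20.5 in⁴

Break the section into simple shapes (no overlaps), measuring from the bottom-left corner of the bounding box.
Web: 0.55 × 10.8, A = 5.94 in², y = 5.4 in, Ī = 57.737 in⁴.
Top flange (beyond web): 3.85 × 0.7, A = 2.695 in², y = 10.45 in, Ī = 0.11005 in⁴.
Bottom flange (beyond web): 3.85 × 0.7, A = 2.695 in², y = 0.35 in, Ī = 0.11005 in⁴.
By symmetry the centroid is at mid-height, ȳ = 5.4 in.
Transfer each piece to the centroidal x-axis using Ī + A·d² with d = y − 5.4:
  web: d = 0 in → contributes +57.737 in⁴
  top flange (beyond web): d = 5.05 in → contributes +68.839 in⁴
  bottom flange (beyond web): d = -5.05 in → contributes +68.839 in⁴
Total I = 195.42 in⁴.
For the y-axis: x̄ = 1.3216 in.
Repeating about the centroidal y-axis gives I_y = 20.485 in⁴.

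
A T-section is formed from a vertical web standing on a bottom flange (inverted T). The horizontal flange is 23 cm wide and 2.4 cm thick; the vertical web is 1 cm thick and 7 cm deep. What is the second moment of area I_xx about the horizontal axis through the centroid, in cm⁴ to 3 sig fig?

Treat the section as a set of non-overlapping primitives; coordinates are from the bounding-box lower-left.
Flange: 23 × 2.4, A = 55.2 cm², y = 1.2 cm, Ī = 26.496 cm⁴.
Web: 1 × 7, A = 7 cm², y = 5.9 cm, Ī = 28.583 cm⁴.
Centroid: ȳ = ΣA·y / ΣA = 1.7289 cm.
Transfer each piece to the horizontal axis through the centroid using Ī + A·d² with d = y − 1.7289:
  flange: d = -0.52894 cm → contributes +41.94 cm⁴
  web: d = 4.1711 cm → contributes +150.37 cm⁴
Total I = 192.31 cm⁴.

I_xx ≈ 192 cm⁴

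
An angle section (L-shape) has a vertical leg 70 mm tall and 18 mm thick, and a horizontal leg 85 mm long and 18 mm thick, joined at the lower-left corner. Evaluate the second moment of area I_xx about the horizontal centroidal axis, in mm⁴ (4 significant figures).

I_xx ≈ 9.636 × 10⁵ mm⁴

Decompose the section into non-overlapping parts with the origin at the bottom-left of its bounding rectangle.
Vertical leg: 18 × 70, A = 1 260 mm², y = 35 mm, Ī = 514 500 mm⁴.
Horizontal leg (remainder): 67 × 18, A = 1 206 mm², y = 9 mm, Ī = 32 562 mm⁴.
Centroid: ȳ = ΣA·y / ΣA = 22.2847 mm.
Transfer each piece to the horizontal centroidal axis using Ī + A·d² with d = y − 22.2847:
  vertical leg: d = 12.7153 mm → contributes +718 216 mm⁴
  horizontal leg (remainder): d = -13.2847 mm → contributes +245 400 mm⁴
Total I = 963 616 mm⁴.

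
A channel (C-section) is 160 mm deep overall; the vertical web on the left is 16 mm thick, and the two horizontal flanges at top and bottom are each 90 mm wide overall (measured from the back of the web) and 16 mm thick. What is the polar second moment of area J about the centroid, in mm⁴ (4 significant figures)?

Break the section into simple shapes (no overlaps), measuring from the bottom-left corner of the bounding box.
Web: 16 × 160, A = 2 560 mm², y = 80 mm, Ī = 5 461 333 mm⁴.
Top flange (beyond web): 74 × 16, A = 1 184 mm², y = 152 mm, Ī = 25258.7 mm⁴.
Bottom flange (beyond web): 74 × 16, A = 1 184 mm², y = 8 mm, Ī = 25258.7 mm⁴.
By symmetry the centroid is at mid-height, ȳ = 80 mm.
Transfer each piece to the centroidal x-axis using Ī + A·d² with d = y − 80:
  web: d = 0 mm → contributes +5 461 333 mm⁴
  top flange (beyond web): d = 72 mm → contributes +6 163 115 mm⁴
  bottom flange (beyond web): d = -72 mm → contributes +6 163 115 mm⁴
Total I = 17 787 563 mm⁴.
For the y-axis: x̄ = 29.6234 mm.
Repeating about the centroidal y-axis gives I_y = 3 626 224 mm⁴.
Polar second moment: J = I_x + I_y = 21 413 786 mm⁴.

J ≈ 2.141 × 10⁷ mm⁴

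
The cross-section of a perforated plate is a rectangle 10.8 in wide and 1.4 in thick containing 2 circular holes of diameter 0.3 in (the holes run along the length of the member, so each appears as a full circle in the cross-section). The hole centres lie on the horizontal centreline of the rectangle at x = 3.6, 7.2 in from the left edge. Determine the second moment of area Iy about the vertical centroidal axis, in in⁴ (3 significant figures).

Iy ≈ 147 in⁴

Split into non-overlapping primitives; take the origin at the lower-left of the bounding box.
Plate: 10.8 × 1.4, A = 15.12 in², x = 5.4 in, Ī = 146.97 in⁴.
Hole 1 (subtracted): ⌀0.3, A = 0.070686 in², x = 3.6 in, Ī = 0.00039761 in⁴.
Hole 2 (subtracted): ⌀0.3, A = 0.070686 in², x = 7.2 in, Ī = 0.00039761 in⁴.
By symmetry the centroid is at mid-width, x̄ = 5.4 in.
Transfer each piece to the vertical centroidal axis using Ī + A·d² with d = x − 5.4:
  plate: d = 0 in → contributes +146.97 in⁴
  hole 1: d = -1.8 in → contributes −0.22942 in⁴
  hole 2: d = 1.8 in → contributes −0.22942 in⁴
Total I = 146.51 in⁴.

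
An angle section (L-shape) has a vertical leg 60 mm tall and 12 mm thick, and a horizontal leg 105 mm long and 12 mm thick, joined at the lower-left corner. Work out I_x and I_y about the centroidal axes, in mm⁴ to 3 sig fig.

I_x ≈ 4.81 × 10⁵ mm⁴, I_y ≈ 2.02 × 10⁶ mm⁴

Split into non-overlapping primitives; take the origin at the lower-left of the bounding box.
Vertical leg: 12 × 60, A = 720 mm², y = 30 mm, Ī = 216 000 mm⁴.
Horizontal leg (remainder): 93 × 12, A = 1 116 mm², y = 6 mm, Ī = 13 392 mm⁴.
Centroid: ȳ = ΣA·y / ΣA = 15.412 mm.
Transfer each piece to the centroidal x-axis using Ī + A·d² with d = y − 15.412:
  vertical leg: d = 14.588 mm → contributes +369 228 mm⁴
  horizontal leg (remainder): d = -9.4118 mm → contributes +112 249 mm⁴
Total I = 481 477 mm⁴.
For the y-axis: x̄ = 37.912 mm.
Repeating about the centroidal y-axis gives I_y = 2 019 262 mm⁴.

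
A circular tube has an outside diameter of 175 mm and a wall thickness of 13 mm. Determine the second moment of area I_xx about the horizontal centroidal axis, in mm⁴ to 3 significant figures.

Decompose the section into non-overlapping parts with the origin at the bottom-left of its bounding rectangle.
Outer circle: ⌀175, A = 24 053 mm², y = 87.5 mm, Ī = 46 038 598 mm⁴.
Bore (subtracted): ⌀149, A = 17 437 mm², y = 87.5 mm, Ī = 24 194 406 mm⁴.
By symmetry the centroid is at mid-height, ȳ = 87.5 mm.
All pieces are centred on the horizontal centroidal axis, so I = ΣĪ (holes subtracted) = 21 844 192 mm⁴.

I_xx ≈ 2.18 × 10⁷ mm⁴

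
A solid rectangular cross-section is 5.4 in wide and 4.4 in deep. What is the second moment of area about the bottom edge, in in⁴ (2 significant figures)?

I_base ≈ 150 in⁴

The section: 5.4 × 4.4, A = 23.76 in², y = 2.2 in, Ī = 38.33 in⁴.
Transfer it to the base of the section using Ī + A·d² with d = y − 0:
  the section: d = 2.2 in → contributes +153.3 in⁴
Total I = 153.3 in⁴.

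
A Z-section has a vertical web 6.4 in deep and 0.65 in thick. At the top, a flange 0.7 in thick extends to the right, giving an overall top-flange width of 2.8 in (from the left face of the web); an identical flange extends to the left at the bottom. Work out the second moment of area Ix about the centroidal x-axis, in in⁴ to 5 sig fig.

Ix ≈ 38.771 in⁴

Split into non-overlapping primitives; take the origin at the lower-left of the bounding box.
Web: 0.65 × 6.4, A = 4.16 in², y = 3.2 in, Ī = 14.19947 in⁴.
Top flange (beyond web): 2.15 × 0.7, A = 1.505 in², y = 6.05 in, Ī = 0.06145417 in⁴.
Bottom flange (beyond web): 2.15 × 0.7, A = 1.505 in², y = 0.35 in, Ī = 0.06145417 in⁴.
Centroid: ȳ = ΣA·y / ΣA = 3.2 in.
Transfer each piece to the centroidal x-axis using Ī + A·d² with d = y − 3.2:
  web: d = 0 in → contributes +14.19947 in⁴
  top flange (beyond web): d = 2.85 in → contributes +12.28582 in⁴
  bottom flange (beyond web): d = -2.85 in → contributes +12.28582 in⁴
Total I = 38.7711 in⁴.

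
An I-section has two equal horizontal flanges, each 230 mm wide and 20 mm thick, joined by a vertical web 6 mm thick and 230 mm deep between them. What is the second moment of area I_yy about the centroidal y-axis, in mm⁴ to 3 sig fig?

I_yy ≈ 4.06 × 10⁷ mm⁴

Decompose the section into non-overlapping parts with the origin at the bottom-left of its bounding rectangle.
Bottom flange: 230 × 20, A = 4 600 mm², x = 115 mm, Ī = 20 278 333 mm⁴.
Web: 6 × 230, A = 1 380 mm², x = 115 mm, Ī = 4 140 mm⁴.
Top flange: 230 × 20, A = 4 600 mm², x = 115 mm, Ī = 20 278 333 mm⁴.
By symmetry the centroid is at mid-width, x̄ = 115 mm.
All pieces are centred on the centroidal y-axis, so I = ΣĪ = 40 560 807 mm⁴.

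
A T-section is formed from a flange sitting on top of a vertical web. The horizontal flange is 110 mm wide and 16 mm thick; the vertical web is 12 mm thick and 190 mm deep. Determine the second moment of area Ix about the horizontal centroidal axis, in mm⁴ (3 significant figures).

Ix ≈ 1.74 × 10⁷ mm⁴

Decompose the section into non-overlapping parts with the origin at the bottom-left of its bounding rectangle.
Flange: 110 × 16, A = 1 760 mm², y = 198 mm, Ī = 37 547 mm⁴.
Web: 12 × 190, A = 2 280 mm², y = 95 mm, Ī = 6 859 000 mm⁴.
Centroid: ȳ = ΣA·y / ΣA = 139.87 mm.
Transfer each piece to the horizontal centroidal axis using Ī + A·d² with d = y − 139.87:
  flange: d = 58.129 mm → contributes +5 984 494 mm⁴
  web: d = -44.871 mm → contributes +11 449 626 mm⁴
Total I = 17 434 120 mm⁴.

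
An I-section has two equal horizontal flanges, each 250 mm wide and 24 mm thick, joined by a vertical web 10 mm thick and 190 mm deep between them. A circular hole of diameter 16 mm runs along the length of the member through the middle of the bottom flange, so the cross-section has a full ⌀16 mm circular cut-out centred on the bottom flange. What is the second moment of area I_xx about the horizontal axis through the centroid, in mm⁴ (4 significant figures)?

Split into non-overlapping primitives; take the origin at the lower-left of the bounding box.
Bottom flange: 250 × 24, A = 6 000 mm², y = 12 mm, Ī = 288 000 mm⁴.
Web: 10 × 190, A = 1 900 mm², y = 119 mm, Ī = 5 715 833 mm⁴.
Top flange: 250 × 24, A = 6 000 mm², y = 226 mm, Ī = 288 000 mm⁴.
Hole (subtracted): ⌀16, A = 201.062 mm², y = 12 mm, Ī = 3216.99 mm⁴.
Centroid: ȳ = ΣA·y / ΣA = 120.57 mm.
Transfer each piece to the horizontal axis through the centroid using Ī + A·d² with d = y − 120.57:
  bottom flange: d = -108.57 mm → contributes +71 013 268 mm⁴
  web: d = -1.57046 mm → contributes +5 720 519 mm⁴
  top flange: d = 105.43 mm → contributes +66 980 328 mm⁴
  hole: d = -108.57 mm → contributes −2 373 243 mm⁴
Total I = 141 340 872 mm⁴.

I_xx ≈ 1.413 × 10⁸ mm⁴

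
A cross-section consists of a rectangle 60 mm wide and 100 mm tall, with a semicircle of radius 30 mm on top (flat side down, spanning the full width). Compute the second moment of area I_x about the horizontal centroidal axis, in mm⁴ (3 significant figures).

I_x ≈ 9.59 × 10⁶ mm⁴

Treat the section as a set of non-overlapping primitives; coordinates are from the bounding-box lower-left.
Rectangular body: 60 × 100, A = 6 000 mm², y = 50 mm, Ī = 5 000 000 mm⁴.
Semicircular cap: semicircle r = 30, A = 1413.7 mm², y = 112.73 mm, Ī = 88 903 mm⁴.
Centroid: ȳ = ΣA·y / ΣA = 61.962 mm.
Transfer each piece to the horizontal centroidal axis using Ī + A·d² with d = y − 61.962:
  rectangular body: d = -11.962 mm → contributes +5 858 594 mm⁴
  semicircular cap: d = 50.77 mm → contributes +3 732 889 mm⁴
Total I = 9 591 483 mm⁴.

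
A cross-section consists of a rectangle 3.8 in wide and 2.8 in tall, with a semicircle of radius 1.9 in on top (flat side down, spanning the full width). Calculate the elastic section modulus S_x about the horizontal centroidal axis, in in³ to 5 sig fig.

S_x ≈ 10.419 in³

Decompose the section into non-overlapping parts with the origin at the bottom-left of its bounding rectangle.
Rectangular body: 3.8 × 2.8, A = 10.64 in², y = 1.4 in, Ī = 6.951467 in⁴.
Semicircular cap: semicircle r = 1.9, A = 5.670575 in², y = 3.606385 in, Ī = 1.430364 in⁴.
Centroid: ȳ = ΣA·y / ΣA = 2.167077 in.
Transfer each piece to the horizontal centroidal axis using Ī + A·d² with d = y − 2.167077:
  rectangular body: d = -0.7670773 in → contributes +13.21212 in⁴
  semicircular cap: d = 1.439308 in → contributes +13.17757 in⁴
Total I = 26.38969 in⁴.
Extreme fibre distance c = 2.532923 in; S = I/c = 10.41867 in³.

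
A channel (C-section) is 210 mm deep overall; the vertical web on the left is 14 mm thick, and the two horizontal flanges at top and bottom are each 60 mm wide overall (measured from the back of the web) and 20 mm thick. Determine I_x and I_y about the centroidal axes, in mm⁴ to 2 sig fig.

I_x ≈ 2.7 × 10⁷ mm⁴, I_y ≈ 1.4 × 10⁶ mm⁴

Treat the section as a set of non-overlapping primitives; coordinates are from the bounding-box lower-left.
Web: 14 × 210, A = 2 940 mm², y = 105 mm, Ī = 10 804 500 mm⁴.
Top flange (beyond web): 46 × 20, A = 920 mm², y = 200 mm, Ī = 30 667 mm⁴.
Bottom flange (beyond web): 46 × 20, A = 920 mm², y = 10 mm, Ī = 30 667 mm⁴.
By symmetry the centroid is at mid-height, ȳ = 105 mm.
Transfer each piece to the centroidal x-axis using Ī + A·d² with d = y − 105:
  web: d = 0 mm → contributes +10 804 500 mm⁴
  top flange (beyond web): d = 95 mm → contributes +8 333 667 mm⁴
  bottom flange (beyond web): d = -95 mm → contributes +8 333 667 mm⁴
Total I = 27 471 833 mm⁴.
For the y-axis: x̄ = 18.55 mm.
Repeating about the centroidal y-axis gives I_y = 1 391 017 mm⁴.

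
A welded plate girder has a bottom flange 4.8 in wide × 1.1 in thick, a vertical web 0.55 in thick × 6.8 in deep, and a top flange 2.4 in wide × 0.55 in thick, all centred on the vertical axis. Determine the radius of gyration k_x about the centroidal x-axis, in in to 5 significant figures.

Break the section into simple shapes (no overlaps), measuring from the bottom-left corner of the bounding box.
Bottom plate: 4.8 × 1.1, A = 5.28 in², y = 0.55 in, Ī = 0.5324 in⁴.
Web plate: 0.55 × 6.8, A = 3.74 in², y = 4.5 in, Ī = 14.41147 in⁴.
Top plate: 2.4 × 0.55, A = 1.32 in², y = 8.175 in, Ī = 0.033275 in⁴.
Centroid: ȳ = ΣA·y / ΣA = 2.952128 in.
Transfer each piece to the centroidal x-axis using Ī + A·d² with d = y − 2.952128:
  bottom plate: d = -2.402128 in → contributes +30.99915 in⁴
  web plate: d = 1.547872 in → contributes +23.37217 in⁴
  top plate: d = 5.222872 in → contributes +36.04076 in⁴
Total I = 90.41207 in⁴.
Radius of gyration: k = √(I/A) = √(90.41207 / 10.34) = 2.957011 in.

k_x ≈ 2.9570 in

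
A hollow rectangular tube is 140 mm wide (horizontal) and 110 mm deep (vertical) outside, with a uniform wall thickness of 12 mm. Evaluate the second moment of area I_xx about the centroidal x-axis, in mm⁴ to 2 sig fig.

Decompose the section into non-overlapping parts with the origin at the bottom-left of its bounding rectangle.
Outer rectangle: 140 × 110, A = 15 400 mm², y = 55 mm, Ī = 15 528 333 mm⁴.
Inner void (subtracted): 116 × 86, A = 9 976 mm², y = 55 mm, Ī = 6 148 541 mm⁴.
By symmetry the centroid is at mid-height, ȳ = 55 mm.
All pieces are centred on the centroidal x-axis, so I = ΣĪ (holes subtracted) = 9 379 792 mm⁴.

I_xx ≈ 9.4 × 10⁶ mm⁴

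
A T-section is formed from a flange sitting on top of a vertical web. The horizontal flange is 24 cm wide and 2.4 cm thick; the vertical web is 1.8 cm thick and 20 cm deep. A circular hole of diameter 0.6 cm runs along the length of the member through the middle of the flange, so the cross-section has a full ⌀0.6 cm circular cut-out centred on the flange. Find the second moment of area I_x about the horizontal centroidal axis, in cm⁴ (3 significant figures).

I_x ≈ 4000 cm⁴

Break the section into simple shapes (no overlaps), measuring from the bottom-left corner of the bounding box.
Flange: 24 × 2.4, A = 57.6 cm², y = 21.2 cm, Ī = 27.648 cm⁴.
Web: 1.8 × 20, A = 36 cm², y = 10 cm, Ī = 1 200 cm⁴.
Hole (subtracted): ⌀0.6, A = 0.28274 cm², y = 21.2 cm, Ī = 0.0063617 cm⁴.
Centroid: ȳ = ΣA·y / ΣA = 16.879 cm.
Transfer each piece to the horizontal centroidal axis using Ī + A·d² with d = y − 16.879:
  flange: d = 4.3207 cm → contributes +1 103 cm⁴
  web: d = -6.8793 cm → contributes +2903.7 cm⁴
  hole: d = 4.3207 cm → contributes −5.2848 cm⁴
Total I = 4001.4 cm⁴.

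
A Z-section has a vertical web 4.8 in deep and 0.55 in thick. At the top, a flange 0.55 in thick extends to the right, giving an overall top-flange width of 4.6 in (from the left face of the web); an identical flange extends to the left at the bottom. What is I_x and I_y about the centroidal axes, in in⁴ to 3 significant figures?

Treat the section as a set of non-overlapping primitives; coordinates are from the bounding-box lower-left.
Web: 0.55 × 4.8, A = 2.64 in², y = 2.4 in, Ī = 5.0688 in⁴.
Top flange (beyond web): 4.05 × 0.55, A = 2.2275 in², y = 4.525 in, Ī = 0.056152 in⁴.
Bottom flange (beyond web): 4.05 × 0.55, A = 2.2275 in², y = 0.275 in, Ī = 0.056152 in⁴.
Centroid: ȳ = ΣA·y / ΣA = 2.4 in.
Transfer each piece to the centroidal x-axis using Ī + A·d² with d = y − 2.4:
  web: d = 0 in → contributes +5.0688 in⁴
  top flange (beyond web): d = 2.125 in → contributes +10.115 in⁴
  bottom flange (beyond web): d = -2.125 in → contributes +10.115 in⁴
Total I = 25.298 in⁴.
For the y-axis: x̄ = 4.325 in.
Repeating about the centroidal y-axis gives I_y = 29.723 in⁴.

I_x ≈ 25.3 in⁴, I_y ≈ 29.7 in⁴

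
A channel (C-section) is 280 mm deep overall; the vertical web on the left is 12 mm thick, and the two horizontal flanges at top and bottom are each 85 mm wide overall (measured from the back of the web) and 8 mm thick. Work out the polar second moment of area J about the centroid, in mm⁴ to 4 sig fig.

Break the section into simple shapes (no overlaps), measuring from the bottom-left corner of the bounding box.
Web: 12 × 280, A = 3 360 mm², y = 140 mm, Ī = 21 952 000 mm⁴.
Top flange (beyond web): 73 × 8, A = 584 mm², y = 276 mm, Ī = 3114.67 mm⁴.
Bottom flange (beyond web): 73 × 8, A = 584 mm², y = 4 mm, Ī = 3114.67 mm⁴.
By symmetry the centroid is at mid-height, ȳ = 140 mm.
Transfer each piece to the centroidal x-axis using Ī + A·d² with d = y − 140:
  web: d = 0 mm → contributes +21 952 000 mm⁴
  top flange (beyond web): d = 136 mm → contributes +10 804 779 mm⁴
  bottom flange (beyond web): d = -136 mm → contributes +10 804 779 mm⁴
Total I = 43 561 557 mm⁴.
For the y-axis: x̄ = 16.9629 mm.
Repeating about the centroidal y-axis gives I_y = 2 124 511 mm⁴.
Polar second moment: J = I_x + I_y = 45 686 068 mm⁴.

J ≈ 4.569 × 10⁷ mm⁴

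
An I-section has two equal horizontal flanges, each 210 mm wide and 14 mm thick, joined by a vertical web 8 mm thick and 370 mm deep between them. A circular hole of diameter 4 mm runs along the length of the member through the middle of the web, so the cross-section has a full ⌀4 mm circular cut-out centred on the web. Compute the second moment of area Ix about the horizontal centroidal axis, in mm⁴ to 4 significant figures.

Treat the section as a set of non-overlapping primitives; coordinates are from the bounding-box lower-left.
Bottom flange: 210 × 14, A = 2 940 mm², y = 7 mm, Ī = 48 020 mm⁴.
Web: 8 × 370, A = 2 960 mm², y = 199 mm, Ī = 33 768 667 mm⁴.
Top flange: 210 × 14, A = 2 940 mm², y = 391 mm, Ī = 48 020 mm⁴.
Hole (subtracted): ⌀4, A = 12.5664 mm², y = 199 mm, Ī = 12.5664 mm⁴.
By symmetry the centroid is at mid-height, ȳ = 199 mm.
Transfer each piece to the horizontal centroidal axis using Ī + A·d² with d = y − 199:
  bottom flange: d = -192 mm → contributes +108 428 180 mm⁴
  web: d = 0 mm → contributes +33 768 667 mm⁴
  top flange: d = 192 mm → contributes +108 428 180 mm⁴
  hole: d = 0 mm → contributes −12.5664 mm⁴
Total I = 250 625 014 mm⁴.

Ix ≈ 2.506 × 10⁸ mm⁴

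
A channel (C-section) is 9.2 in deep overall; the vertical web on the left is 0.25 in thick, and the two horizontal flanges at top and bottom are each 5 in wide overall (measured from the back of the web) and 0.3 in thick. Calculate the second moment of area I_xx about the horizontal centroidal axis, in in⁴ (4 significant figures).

Split into non-overlapping primitives; take the origin at the lower-left of the bounding box.
Web: 0.25 × 9.2, A = 2.3 in², y = 4.6 in, Ī = 16.2227 in⁴.
Top flange (beyond web): 4.75 × 0.3, A = 1.425 in², y = 9.05 in, Ī = 0.0106875 in⁴.
Bottom flange (beyond web): 4.75 × 0.3, A = 1.425 in², y = 0.15 in, Ī = 0.0106875 in⁴.
By symmetry the centroid is at mid-height, ȳ = 4.6 in.
Transfer each piece to the horizontal centroidal axis using Ī + A·d² with d = y − 4.6:
  web: d = 0 in → contributes +16.2227 in⁴
  top flange (beyond web): d = 4.45 in → contributes +28.2293 in⁴
  bottom flange (beyond web): d = -4.45 in → contributes +28.2293 in⁴
Total I = 72.6812 in⁴.

I_xx ≈ 72.68 in⁴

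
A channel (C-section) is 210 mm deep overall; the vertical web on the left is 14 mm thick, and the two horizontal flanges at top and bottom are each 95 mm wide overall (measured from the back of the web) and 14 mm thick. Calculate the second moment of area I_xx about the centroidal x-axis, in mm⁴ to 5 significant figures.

Treat the section as a set of non-overlapping primitives; coordinates are from the bounding-box lower-left.
Web: 14 × 210, A = 2 940 mm², y = 105 mm, Ī = 10 804 500 mm⁴.
Top flange (beyond web): 81 × 14, A = 1 134 mm², y = 203 mm, Ī = 18 522 mm⁴.
Bottom flange (beyond web): 81 × 14, A = 1 134 mm², y = 7 mm, Ī = 18 522 mm⁴.
By symmetry the centroid is at mid-height, ȳ = 105 mm.
Transfer each piece to the centroidal x-axis using Ī + A·d² with d = y − 105:
  web: d = 0 mm → contributes +10 804 500 mm⁴
  top flange (beyond web): d = 98 mm → contributes +10 909 458 mm⁴
  bottom flange (beyond web): d = -98 mm → contributes +10 909 458 mm⁴
Total I = 32 623 416 mm⁴.

I_xx ≈ 3.2623 × 10⁷ mm⁴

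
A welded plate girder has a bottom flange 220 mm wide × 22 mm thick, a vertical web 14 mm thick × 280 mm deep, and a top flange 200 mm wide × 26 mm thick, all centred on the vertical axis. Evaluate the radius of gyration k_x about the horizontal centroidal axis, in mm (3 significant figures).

Treat the section as a set of non-overlapping primitives; coordinates are from the bounding-box lower-left.
Bottom plate: 220 × 22, A = 4 840 mm², y = 11 mm, Ī = 195 213 mm⁴.
Web plate: 14 × 280, A = 3 920 mm², y = 162 mm, Ī = 25 610 667 mm⁴.
Top plate: 200 × 26, A = 5 200 mm², y = 315 mm, Ī = 292 933 mm⁴.
Centroid: ȳ = ΣA·y / ΣA = 166.64 mm.
Transfer each piece to the horizontal centroidal axis using Ī + A·d² with d = y − 166.64:
  bottom plate: d = -155.64 mm → contributes +117 436 898 mm⁴
  web plate: d = -4.639 mm → contributes +25 695 025 mm⁴
  top plate: d = 148.36 mm → contributes +114 750 111 mm⁴
Total I = 257 882 034 mm⁴.
Radius of gyration: k = √(I/A) = √(257 882 034 / 13 960) = 135.92 mm.

k_x ≈ 136 mm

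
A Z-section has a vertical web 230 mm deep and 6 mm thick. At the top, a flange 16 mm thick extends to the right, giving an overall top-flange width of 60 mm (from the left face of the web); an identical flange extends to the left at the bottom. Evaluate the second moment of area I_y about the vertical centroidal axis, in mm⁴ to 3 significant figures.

Split into non-overlapping primitives; take the origin at the lower-left of the bounding box.
Web: 6 × 230, A = 1 380 mm², x = 57 mm, Ī = 4 140 mm⁴.
Top flange (beyond web): 54 × 16, A = 864 mm², x = 87 mm, Ī = 209 952 mm⁴.
Bottom flange (beyond web): 54 × 16, A = 864 mm², x = 27 mm, Ī = 209 952 mm⁴.
Centroid: x̄ = ΣA·x / ΣA = 57 mm.
Transfer each piece to the vertical centroidal axis using Ī + A·d² with d = x − 57:
  web: d = 0 mm → contributes +4 140 mm⁴
  top flange (beyond web): d = 30 mm → contributes +987 552 mm⁴
  bottom flange (beyond web): d = -30 mm → contributes +987 552 mm⁴
Total I = 1 979 244 mm⁴.

I_y ≈ 1.98 × 10⁶ mm⁴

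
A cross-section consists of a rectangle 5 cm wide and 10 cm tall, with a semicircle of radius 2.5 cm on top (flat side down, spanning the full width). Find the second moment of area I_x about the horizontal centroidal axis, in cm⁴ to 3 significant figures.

Break the section into simple shapes (no overlaps), measuring from the bottom-left corner of the bounding box.
Rectangular body: 5 × 10, A = 50 cm², y = 5 cm, Ī = 416.67 cm⁴.
Semicircular cap: semicircle r = 2.5, A = 9.8175 cm², y = 11.061 cm, Ī = 4.2874 cm⁴.
Centroid: ȳ = ΣA·y / ΣA = 5.9948 cm.
Transfer each piece to the horizontal centroidal axis using Ī + A·d² with d = y − 5.9948:
  rectangular body: d = -0.99476 cm → contributes +466.14 cm⁴
  semicircular cap: d = 5.0663 cm → contributes +256.27 cm⁴
Total I = 722.42 cm⁴.

I_x ≈ 722 cm⁴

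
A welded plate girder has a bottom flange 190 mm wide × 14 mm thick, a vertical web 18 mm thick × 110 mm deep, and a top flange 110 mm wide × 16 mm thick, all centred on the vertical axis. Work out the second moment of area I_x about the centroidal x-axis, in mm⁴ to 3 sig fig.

Decompose the section into non-overlapping parts with the origin at the bottom-left of its bounding rectangle.
Bottom plate: 190 × 14, A = 2 660 mm², y = 7 mm, Ī = 43 447 mm⁴.
Web plate: 18 × 110, A = 1 980 mm², y = 69 mm, Ī = 1 996 500 mm⁴.
Top plate: 110 × 16, A = 1 760 mm², y = 132 mm, Ī = 37 547 mm⁴.
Centroid: ȳ = ΣA·y / ΣA = 60.556 mm.
Transfer each piece to the centroidal x-axis using Ī + A·d² with d = y − 60.556:
  bottom plate: d = -53.556 mm → contributes +7 673 050 mm⁴
  web plate: d = 8.4438 mm → contributes +2 137 668 mm⁴
  top plate: d = 71.444 mm → contributes +9 020 955 mm⁴
Total I = 18 831 673 mm⁴.

I_x ≈ 1.88 × 10⁷ mm⁴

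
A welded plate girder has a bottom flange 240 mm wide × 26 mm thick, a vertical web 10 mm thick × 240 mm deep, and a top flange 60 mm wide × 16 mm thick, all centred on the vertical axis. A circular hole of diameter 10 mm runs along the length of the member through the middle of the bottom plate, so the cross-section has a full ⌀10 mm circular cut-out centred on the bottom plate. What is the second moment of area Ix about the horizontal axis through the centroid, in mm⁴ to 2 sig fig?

Ix ≈ 8.6 × 10⁷ mm⁴

Decompose the section into non-overlapping parts with the origin at the bottom-left of its bounding rectangle.
Bottom plate: 240 × 26, A = 6 240 mm², y = 13 mm, Ī = 351 520 mm⁴.
Web plate: 10 × 240, A = 2 400 mm², y = 146 mm, Ī = 11 520 000 mm⁴.
Top plate: 60 × 16, A = 960 mm², y = 274 mm, Ī = 20 480 mm⁴.
Hole (subtracted): ⌀10, A = 78.54 mm², y = 13 mm, Ī = 490.9 mm⁴.
Centroid: ȳ = ΣA·y / ΣA = 72.84 mm.
Transfer each piece to the horizontal axis through the centroid using Ī + A·d² with d = y − 72.84:
  bottom plate: d = -59.84 mm → contributes +22 695 544 mm⁴
  web plate: d = 73.16 mm → contributes +24 365 880 mm⁴
  top plate: d = 201.2 mm → contributes +38 867 381 mm⁴
  hole: d = -59.84 mm → contributes −281 724 mm⁴
Total I = 85 647 081 mm⁴.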